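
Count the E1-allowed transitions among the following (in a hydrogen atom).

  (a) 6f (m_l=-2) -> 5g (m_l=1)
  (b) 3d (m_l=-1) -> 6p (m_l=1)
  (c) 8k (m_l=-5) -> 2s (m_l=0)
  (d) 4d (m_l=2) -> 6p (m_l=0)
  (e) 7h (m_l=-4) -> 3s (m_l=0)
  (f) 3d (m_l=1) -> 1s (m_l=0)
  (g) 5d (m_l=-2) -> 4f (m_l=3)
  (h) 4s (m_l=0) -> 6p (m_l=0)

(a) forbidden — Δm_l = +3 (E1 requires Δm_l = 0, ±1)
(b) forbidden — Δm_l = +2 (E1 requires Δm_l = 0, ±1)
(c) forbidden — Δl = -7 (E1 requires Δl = ±1); Δm_l = +5 (E1 requires Δm_l = 0, ±1)
(d) forbidden — Δm_l = -2 (E1 requires Δm_l = 0, ±1)
(e) forbidden — Δl = -5 (E1 requires Δl = ±1); Δm_l = +4 (E1 requires Δm_l = 0, ±1)
(f) forbidden — Δl = -2 (E1 requires Δl = ±1)
(g) forbidden — Δm_l = +5 (E1 requires Δm_l = 0, ±1)
(h) allowed
Total allowed: 1 of 8.

1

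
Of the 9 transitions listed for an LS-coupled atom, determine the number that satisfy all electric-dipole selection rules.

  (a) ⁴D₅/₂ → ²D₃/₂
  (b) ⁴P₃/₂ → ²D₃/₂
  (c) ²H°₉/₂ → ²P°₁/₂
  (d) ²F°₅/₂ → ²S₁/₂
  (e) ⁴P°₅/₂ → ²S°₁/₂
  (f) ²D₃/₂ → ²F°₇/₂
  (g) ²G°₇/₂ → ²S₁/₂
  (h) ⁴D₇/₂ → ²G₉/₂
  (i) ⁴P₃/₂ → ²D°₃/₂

0

(a) forbidden (parity, ΔS fail)
(b) forbidden (parity, ΔS fail)
(c) forbidden (parity, ΔL, ΔJ fail)
(d) forbidden (ΔL, ΔJ fail)
(e) forbidden (parity, ΔS, ΔJ fail)
(f) forbidden (ΔJ fails)
(g) forbidden (ΔL, ΔJ fail)
(h) forbidden (parity, ΔS, ΔL fail)
(i) forbidden (ΔS fails)
Total allowed: 0 of 9.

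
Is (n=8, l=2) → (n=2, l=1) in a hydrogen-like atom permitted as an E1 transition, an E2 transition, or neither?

E1

Δl = 1 − 2 = -1; l_i + l_f = 3.
E1 (Δl = ±1): satisfied.
E2 (Δl = 0,±2, l_i+l_f ≥ 2): not satisfied.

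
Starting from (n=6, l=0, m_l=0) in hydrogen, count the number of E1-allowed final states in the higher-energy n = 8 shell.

3

E1 requires Δl = ±1, so l_f ∈ {-1, 1}; with 0 ≤ l_f ≤ n_f−1 = 7, the allowed l_f values are {1}.
For l_f = 1: m_f ∈ {m_i−1, m_i, m_i+1} ∩ [−1, 1] = {-1, 0, 1} → 3 states.
Total: 3.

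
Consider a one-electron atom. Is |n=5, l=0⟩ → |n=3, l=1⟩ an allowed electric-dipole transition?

allowed

Initial l = 0, final l = 1, so Δl = +1. E1 requires Δl = ±1: passes.
All E1 selection rules are satisfied.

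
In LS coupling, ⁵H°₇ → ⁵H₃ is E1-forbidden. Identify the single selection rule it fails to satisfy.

the ΔJ = 0, ±1 rule

Initial level: S=2, L=5, J=7, parity odd. Final level: S=2, L=5, J=3, parity even.
Parity must change: odd → even — passes.
ΔS = 0: S: 2 → 2 — passes.
ΔL = 0, ±1 (not L=0↔0): L: 5 → 5, ΔL = +0 — passes.
ΔJ = 0, ±1 (not J=0↔0): J: 7 → 3, ΔJ = -4 — fails.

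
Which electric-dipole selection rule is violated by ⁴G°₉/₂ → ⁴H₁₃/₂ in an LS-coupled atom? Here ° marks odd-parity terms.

the ΔJ = 0, ±1 rule

Parity must change: odd → even — ✓.
ΔL = 0, ±1 (not L=0↔0): L: 4 → 5, ΔL = +1 — ✓.
ΔS = 0: S: 3/2 → 3/2 — ✓.
ΔJ = 0, ±1 (not J=0↔0): J: 9/2 → 13/2, ΔJ = +2 — ✗.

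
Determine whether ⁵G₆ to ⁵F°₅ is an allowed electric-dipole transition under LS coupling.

allowed

Initial level: S=2, L=4, J=6, parity even. Final level: S=2, L=3, J=5, parity odd.
Parity must change: even → odd — satisfied.
ΔS = 0: S: 2 → 2 — satisfied.
ΔJ = 0, ±1 (not J=0↔0): J: 6 → 5, ΔJ = -1 — satisfied.
ΔL = 0, ±1 (not L=0↔0): L: 4 → 3, ΔL = -1 — satisfied.
All four E1 rules are satisfied.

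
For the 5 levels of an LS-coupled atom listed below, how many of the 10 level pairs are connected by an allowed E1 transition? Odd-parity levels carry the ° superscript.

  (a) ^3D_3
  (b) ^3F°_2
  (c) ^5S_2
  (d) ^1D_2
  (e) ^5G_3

(a)–(b): allowed.
(a)–(c): forbidden (parity, ΔS, ΔL).
(a)–(d): forbidden (parity, ΔS).
(a)–(e): forbidden (parity, ΔS, ΔL).
(b)–(c): forbidden (ΔS, ΔL).
(b)–(d): forbidden (ΔS).
(b)–(e): forbidden (ΔS).
(c)–(d): forbidden (parity, ΔS, ΔL).
(c)–(e): forbidden (parity, ΔL).
(d)–(e): forbidden (parity, ΔS, ΔL).
Allowed pairs: 1 of 10.

1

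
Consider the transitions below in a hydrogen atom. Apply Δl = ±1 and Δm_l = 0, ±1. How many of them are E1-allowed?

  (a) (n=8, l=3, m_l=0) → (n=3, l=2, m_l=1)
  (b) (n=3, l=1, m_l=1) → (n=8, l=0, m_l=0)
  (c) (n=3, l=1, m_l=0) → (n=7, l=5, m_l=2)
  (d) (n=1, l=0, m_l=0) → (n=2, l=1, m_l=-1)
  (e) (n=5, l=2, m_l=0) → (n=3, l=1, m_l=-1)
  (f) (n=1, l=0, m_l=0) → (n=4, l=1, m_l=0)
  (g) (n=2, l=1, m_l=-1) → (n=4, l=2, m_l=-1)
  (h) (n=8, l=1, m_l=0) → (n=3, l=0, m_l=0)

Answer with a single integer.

7

(a) allowed
(b) allowed
(c) forbidden — Δl = +4 (E1 requires Δl = ±1); Δm_l = +2 (E1 requires Δm_l = 0, ±1)
(d) allowed
(e) allowed
(f) allowed
(g) allowed
(h) allowed
Total allowed: 7 of 8.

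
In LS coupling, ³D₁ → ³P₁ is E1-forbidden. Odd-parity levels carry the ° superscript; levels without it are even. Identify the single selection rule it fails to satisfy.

Reading off the term symbols: S 1→1, L 2→1, J 1→1, parity even→even.
Parity must change: even → even — fails.
ΔS = 0: S: 1 → 1 — passes.
ΔL = 0, ±1 (not L=0↔0): L: 2 → 1, ΔL = -1 — passes.
ΔJ = 0, ±1 (not J=0↔0): J: 1 → 1, ΔJ = +0 — passes.

parity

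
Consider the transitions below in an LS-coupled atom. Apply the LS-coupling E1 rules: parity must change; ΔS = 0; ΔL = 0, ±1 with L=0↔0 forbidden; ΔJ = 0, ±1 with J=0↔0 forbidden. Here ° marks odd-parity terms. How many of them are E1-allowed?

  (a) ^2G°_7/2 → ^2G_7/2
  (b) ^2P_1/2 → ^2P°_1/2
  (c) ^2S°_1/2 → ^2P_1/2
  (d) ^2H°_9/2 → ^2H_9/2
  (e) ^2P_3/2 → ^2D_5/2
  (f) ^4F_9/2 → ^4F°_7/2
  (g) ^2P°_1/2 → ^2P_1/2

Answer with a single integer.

(a) allowed
(b) allowed
(c) allowed
(d) allowed
(e) forbidden (parity fails)
(f) allowed
(g) allowed
Total allowed: 6 of 7.

6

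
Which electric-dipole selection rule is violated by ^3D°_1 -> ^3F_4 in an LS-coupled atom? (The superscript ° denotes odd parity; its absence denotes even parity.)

the ΔJ = 0, ±1 rule

Initial level: S=1, L=2, J=1, parity odd. Final level: S=1, L=3, J=4, parity even.
Parity must change: odd → even — ✓.
ΔS = 0: S: 1 → 1 — ✓.
ΔL = 0, ±1 (not L=0↔0): L: 2 → 3, ΔL = +1 — ✓.
ΔJ = 0, ±1 (not J=0↔0): J: 1 → 4, ΔJ = +3 — ✗.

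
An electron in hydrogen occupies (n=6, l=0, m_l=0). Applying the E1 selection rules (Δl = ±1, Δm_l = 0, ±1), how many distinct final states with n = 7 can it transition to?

E1 requires Δl = ±1, so l_f ∈ {-1, 1}; with 0 ≤ l_f ≤ n_f−1 = 6, the allowed l_f values are {1}.
For l_f = 1: m_f ∈ {m_i−1, m_i, m_i+1} ∩ [−1, 1] = {-1, 0, 1} → 3 states.
Total: 3.

3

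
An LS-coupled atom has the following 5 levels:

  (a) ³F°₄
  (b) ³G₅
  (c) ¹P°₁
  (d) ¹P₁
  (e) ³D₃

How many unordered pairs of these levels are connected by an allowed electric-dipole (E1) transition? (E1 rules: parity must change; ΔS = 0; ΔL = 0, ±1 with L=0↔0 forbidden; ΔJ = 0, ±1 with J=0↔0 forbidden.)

(a)–(b): allowed.
(a)–(c): forbidden (parity, ΔS, ΔL, ΔJ).
(a)–(d): forbidden (ΔS, ΔL, ΔJ).
(a)–(e): allowed.
(b)–(c): forbidden (ΔS, ΔL, ΔJ).
(b)–(d): forbidden (parity, ΔS, ΔL, ΔJ).
(b)–(e): forbidden (parity, ΔL, ΔJ).
(c)–(d): allowed.
(c)–(e): forbidden (ΔS, ΔJ).
(d)–(e): forbidden (parity, ΔS, ΔJ).
Allowed pairs: 3 of 10.

3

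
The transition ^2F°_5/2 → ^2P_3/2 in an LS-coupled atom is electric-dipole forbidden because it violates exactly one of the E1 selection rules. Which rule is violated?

Parity must change: odd → even — satisfied.
ΔS = 0: S: 1/2 → 1/2 — satisfied.
ΔL = 0, ±1 (not L=0↔0): L: 3 → 1, ΔL = -2 — violated.
ΔJ = 0, ±1 (not J=0↔0): J: 5/2 → 3/2, ΔJ = -1 — satisfied.

the ΔL = 0, ±1 rule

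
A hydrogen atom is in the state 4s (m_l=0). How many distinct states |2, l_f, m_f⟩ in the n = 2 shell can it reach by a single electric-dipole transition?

E1 requires Δl = ±1, so l_f ∈ {-1, 1}; with 0 ≤ l_f ≤ n_f−1 = 1, the allowed l_f values are {1}.
For l_f = 1: m_f ∈ {m_i−1, m_i, m_i+1} ∩ [−1, 1] = {-1, 0, 1} → 3 states.
Total: 3.

3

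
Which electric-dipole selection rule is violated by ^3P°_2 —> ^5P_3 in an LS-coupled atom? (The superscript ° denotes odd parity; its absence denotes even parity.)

the ΔS = 0 rule

Parity must change: odd → even — ✓.
ΔJ = 0, ±1 (not J=0↔0): J: 2 → 3, ΔJ = +1 — ✓.
ΔL = 0, ±1 (not L=0↔0): L: 1 → 1, ΔL = +0 — ✓.
ΔS = 0: S: 1 → 2 — ✗.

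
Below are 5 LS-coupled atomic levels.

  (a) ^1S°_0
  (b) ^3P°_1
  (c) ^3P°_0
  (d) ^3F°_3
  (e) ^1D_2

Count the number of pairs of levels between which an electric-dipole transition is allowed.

0

(a)–(b): forbidden (parity, ΔS).
(a)–(c): forbidden (parity, ΔS, ΔJ).
(a)–(d): forbidden (parity, ΔS, ΔL, ΔJ).
(a)–(e): forbidden (ΔL, ΔJ).
(b)–(c): forbidden (parity).
(b)–(d): forbidden (parity, ΔL, ΔJ).
(b)–(e): forbidden (ΔS).
(c)–(d): forbidden (parity, ΔL, ΔJ).
(c)–(e): forbidden (ΔS, ΔJ).
(d)–(e): forbidden (ΔS).
Allowed pairs: 0 of 10.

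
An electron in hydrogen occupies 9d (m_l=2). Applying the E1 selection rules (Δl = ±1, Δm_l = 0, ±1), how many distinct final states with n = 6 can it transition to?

4

E1 requires Δl = ±1, so l_f ∈ {1, 3}; with 0 ≤ l_f ≤ n_f−1 = 5, the allowed l_f values are {1, 3}.
For l_f = 1: m_f ∈ {m_i−1, m_i, m_i+1} ∩ [−1, 1] = {1} → 1 state.
For l_f = 3: m_f ∈ {m_i−1, m_i, m_i+1} ∩ [−3, 3] = {1, 2, 3} → 3 states.
Total: 4.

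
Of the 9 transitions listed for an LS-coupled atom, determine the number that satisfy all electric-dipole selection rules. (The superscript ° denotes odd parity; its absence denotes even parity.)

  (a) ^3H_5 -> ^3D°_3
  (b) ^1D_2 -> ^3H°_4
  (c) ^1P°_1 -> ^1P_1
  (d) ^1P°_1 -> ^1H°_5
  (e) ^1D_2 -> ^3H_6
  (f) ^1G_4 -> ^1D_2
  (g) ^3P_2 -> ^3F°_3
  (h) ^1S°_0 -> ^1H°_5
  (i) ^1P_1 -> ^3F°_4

(a) forbidden (ΔL, ΔJ fail)
(b) forbidden (ΔS, ΔL, ΔJ fail)
(c) allowed
(d) forbidden (parity, ΔL, ΔJ fail)
(e) forbidden (parity, ΔS, ΔL, ΔJ fail)
(f) forbidden (parity, ΔL, ΔJ fail)
(g) forbidden (ΔL fails)
(h) forbidden (parity, ΔL, ΔJ fail)
(i) forbidden (ΔS, ΔL, ΔJ fail)
Total allowed: 1 of 9.

1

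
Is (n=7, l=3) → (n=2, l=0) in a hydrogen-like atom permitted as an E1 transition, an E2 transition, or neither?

neither

Δl = 0 − 3 = -3; l_i + l_f = 3.
E1 (Δl = ±1): not satisfied.
E2 (Δl = 0,±2, l_i+l_f ≥ 2): not satisfied.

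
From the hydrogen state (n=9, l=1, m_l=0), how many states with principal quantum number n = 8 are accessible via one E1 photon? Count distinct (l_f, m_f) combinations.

4

E1 requires Δl = ±1, so l_f ∈ {0, 2}; with 0 ≤ l_f ≤ n_f−1 = 7, the allowed l_f values are {0, 2}.
For l_f = 0: m_f ∈ {m_i−1, m_i, m_i+1} ∩ [−0, 0] = {0} → 1 state.
For l_f = 2: m_f ∈ {m_i−1, m_i, m_i+1} ∩ [−2, 2] = {-1, 0, 1} → 3 states.
Total: 4.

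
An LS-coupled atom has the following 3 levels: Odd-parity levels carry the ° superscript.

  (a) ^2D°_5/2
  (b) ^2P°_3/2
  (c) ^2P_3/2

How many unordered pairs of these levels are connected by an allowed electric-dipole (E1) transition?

(a)–(b): forbidden (parity).
(a)–(c): allowed.
(b)–(c): allowed.
Allowed pairs: 2 of 3.

2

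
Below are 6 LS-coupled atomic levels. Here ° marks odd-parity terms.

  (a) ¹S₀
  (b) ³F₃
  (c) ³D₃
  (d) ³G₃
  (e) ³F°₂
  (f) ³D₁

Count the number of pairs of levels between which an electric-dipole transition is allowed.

(a)–(b): forbidden (parity, ΔS, ΔL, ΔJ).
(a)–(c): forbidden (parity, ΔS, ΔL, ΔJ).
(a)–(d): forbidden (parity, ΔS, ΔL, ΔJ).
(a)–(e): forbidden (ΔS, ΔL, ΔJ).
(a)–(f): forbidden (parity, ΔS, ΔL).
(b)–(c): forbidden (parity).
(b)–(d): forbidden (parity).
(b)–(e): allowed.
(b)–(f): forbidden (parity, ΔJ).
(c)–(d): forbidden (parity, ΔL).
(c)–(e): allowed.
(c)–(f): forbidden (parity, ΔJ).
(d)–(e): allowed.
(d)–(f): forbidden (parity, ΔL, ΔJ).
(e)–(f): allowed.
Allowed pairs: 4 of 15.

4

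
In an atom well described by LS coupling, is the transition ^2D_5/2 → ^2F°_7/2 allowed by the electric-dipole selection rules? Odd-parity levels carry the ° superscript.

allowed

Parity must change: even → odd — ok.
ΔS = 0: S: 1/2 → 1/2 — ok.
ΔL = 0, ±1 (not L=0↔0): L: 2 → 3, ΔL = +1 — ok.
ΔJ = 0, ±1 (not J=0↔0): J: 5/2 → 7/2, ΔJ = +1 — ok.
All four E1 rules are satisfied.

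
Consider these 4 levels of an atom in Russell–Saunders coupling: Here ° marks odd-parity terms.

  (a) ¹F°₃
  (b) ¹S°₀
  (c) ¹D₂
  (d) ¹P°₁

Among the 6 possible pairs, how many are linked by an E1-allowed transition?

2

(a)–(b): forbidden (parity, ΔL, ΔJ).
(a)–(c): allowed.
(a)–(d): forbidden (parity, ΔL, ΔJ).
(b)–(c): forbidden (ΔL, ΔJ).
(b)–(d): forbidden (parity).
(c)–(d): allowed.
Allowed pairs: 2 of 6.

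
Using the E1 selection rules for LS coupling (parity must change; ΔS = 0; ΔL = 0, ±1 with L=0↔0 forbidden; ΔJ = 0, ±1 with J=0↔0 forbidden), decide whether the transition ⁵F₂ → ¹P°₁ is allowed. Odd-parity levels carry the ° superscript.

forbidden

Initial level: S=2, L=3, J=2, parity even. Final level: S=0, L=1, J=1, parity odd.
Parity must change: even → odd — passes.
ΔS = 0: S: 2 → 0 — fails.
ΔL = 0, ±1 (not L=0↔0): L: 3 → 1, ΔL = -2 — fails.
ΔJ = 0, ±1 (not J=0↔0): J: 2 → 1, ΔJ = -1 — passes.
Rule(s) violated: ΔS, ΔL.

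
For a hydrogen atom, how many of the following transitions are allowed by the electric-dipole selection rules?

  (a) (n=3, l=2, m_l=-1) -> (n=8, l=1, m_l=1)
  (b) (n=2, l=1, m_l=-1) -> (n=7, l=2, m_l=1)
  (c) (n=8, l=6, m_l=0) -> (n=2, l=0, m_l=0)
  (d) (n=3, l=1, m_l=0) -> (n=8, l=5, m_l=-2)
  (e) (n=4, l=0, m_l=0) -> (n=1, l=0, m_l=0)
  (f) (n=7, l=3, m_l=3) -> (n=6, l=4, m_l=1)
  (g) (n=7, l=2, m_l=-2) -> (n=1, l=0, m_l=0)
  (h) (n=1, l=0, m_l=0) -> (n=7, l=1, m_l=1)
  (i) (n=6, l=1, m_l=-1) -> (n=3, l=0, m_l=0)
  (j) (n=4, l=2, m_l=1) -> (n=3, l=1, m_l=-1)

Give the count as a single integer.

2

(a) forbidden — Δm_l = +2 (E1 requires Δm_l = 0, ±1)
(b) forbidden — Δm_l = +2 (E1 requires Δm_l = 0, ±1)
(c) forbidden — Δl = -6 (E1 requires Δl = ±1)
(d) forbidden — Δl = +4 (E1 requires Δl = ±1); Δm_l = -2 (E1 requires Δm_l = 0, ±1)
(e) forbidden — Δl = +0 (E1 requires Δl = ±1)
(f) forbidden — Δm_l = -2 (E1 requires Δm_l = 0, ±1)
(g) forbidden — Δl = -2 (E1 requires Δl = ±1); Δm_l = +2 (E1 requires Δm_l = 0, ±1)
(h) allowed
(i) allowed
(j) forbidden — Δm_l = -2 (E1 requires Δm_l = 0, ±1)
Total allowed: 2 of 10.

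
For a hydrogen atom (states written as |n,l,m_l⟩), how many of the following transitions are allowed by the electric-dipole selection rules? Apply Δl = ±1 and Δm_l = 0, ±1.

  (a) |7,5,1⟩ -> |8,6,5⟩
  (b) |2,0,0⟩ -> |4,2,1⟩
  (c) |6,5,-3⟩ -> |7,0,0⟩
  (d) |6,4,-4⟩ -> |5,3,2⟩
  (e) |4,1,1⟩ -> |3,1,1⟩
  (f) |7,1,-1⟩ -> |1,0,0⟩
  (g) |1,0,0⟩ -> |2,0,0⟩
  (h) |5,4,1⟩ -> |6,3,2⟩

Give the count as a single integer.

2

(a) forbidden — Δm_l = +4 (E1 requires Δm_l = 0, ±1)
(b) forbidden — Δl = +2 (E1 requires Δl = ±1)
(c) forbidden — Δl = -5 (E1 requires Δl = ±1); Δm_l = +3 (E1 requires Δm_l = 0, ±1)
(d) forbidden — Δm_l = +6 (E1 requires Δm_l = 0, ±1)
(e) forbidden — Δl = +0 (E1 requires Δl = ±1)
(f) allowed
(g) forbidden — Δl = +0 (E1 requires Δl = ±1)
(h) allowed
Total allowed: 2 of 8.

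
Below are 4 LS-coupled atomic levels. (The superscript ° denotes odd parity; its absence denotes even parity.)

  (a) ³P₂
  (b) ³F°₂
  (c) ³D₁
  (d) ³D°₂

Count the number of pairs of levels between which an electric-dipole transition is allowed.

(a)–(b): forbidden (ΔL).
(a)–(c): forbidden (parity).
(a)–(d): allowed.
(b)–(c): allowed.
(b)–(d): forbidden (parity).
(c)–(d): allowed.
Allowed pairs: 3 of 6.

3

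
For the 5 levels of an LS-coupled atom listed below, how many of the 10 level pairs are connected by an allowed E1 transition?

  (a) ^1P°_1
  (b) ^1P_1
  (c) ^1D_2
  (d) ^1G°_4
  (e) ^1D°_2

4

(a)–(b): allowed.
(a)–(c): allowed.
(a)–(d): forbidden (parity, ΔL, ΔJ).
(a)–(e): forbidden (parity).
(b)–(c): forbidden (parity).
(b)–(d): forbidden (ΔL, ΔJ).
(b)–(e): allowed.
(c)–(d): forbidden (ΔL, ΔJ).
(c)–(e): allowed.
(d)–(e): forbidden (parity, ΔL, ΔJ).
Allowed pairs: 4 of 10.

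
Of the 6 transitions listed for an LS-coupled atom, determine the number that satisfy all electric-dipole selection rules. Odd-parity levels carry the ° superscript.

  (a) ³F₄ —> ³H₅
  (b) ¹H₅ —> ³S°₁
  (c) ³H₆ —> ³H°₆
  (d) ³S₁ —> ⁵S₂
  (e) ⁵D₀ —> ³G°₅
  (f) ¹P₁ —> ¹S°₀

2

(a) forbidden (parity, ΔL fail)
(b) forbidden (ΔS, ΔL, ΔJ fail)
(c) allowed
(d) forbidden (parity, ΔS, ΔL fail)
(e) forbidden (ΔS, ΔL, ΔJ fail)
(f) allowed
Total allowed: 2 of 6.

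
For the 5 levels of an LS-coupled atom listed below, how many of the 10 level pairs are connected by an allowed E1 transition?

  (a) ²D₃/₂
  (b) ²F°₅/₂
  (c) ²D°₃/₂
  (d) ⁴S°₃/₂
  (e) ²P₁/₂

(a)–(b): allowed.
(a)–(c): allowed.
(a)–(d): forbidden (ΔS, ΔL).
(a)–(e): forbidden (parity).
(b)–(c): forbidden (parity).
(b)–(d): forbidden (parity, ΔS, ΔL).
(b)–(e): forbidden (ΔL, ΔJ).
(c)–(d): forbidden (parity, ΔS, ΔL).
(c)–(e): allowed.
(d)–(e): forbidden (ΔS).
Allowed pairs: 3 of 10.

3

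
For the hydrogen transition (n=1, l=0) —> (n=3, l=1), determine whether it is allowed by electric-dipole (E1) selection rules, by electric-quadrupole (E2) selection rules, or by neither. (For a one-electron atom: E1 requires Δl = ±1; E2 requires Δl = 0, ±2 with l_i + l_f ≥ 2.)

Δl = 1 − 0 = +1; l_i + l_f = 1.
E1 (Δl = ±1): satisfied.
E2 (Δl = 0,±2, l_i+l_f ≥ 2): not satisfied.

E1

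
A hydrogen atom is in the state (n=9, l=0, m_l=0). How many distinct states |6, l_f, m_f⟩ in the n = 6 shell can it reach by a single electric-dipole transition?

E1 requires Δl = ±1, so l_f ∈ {-1, 1}; with 0 ≤ l_f ≤ n_f−1 = 5, the allowed l_f values are {1}.
For l_f = 1: m_f ∈ {m_i−1, m_i, m_i+1} ∩ [−1, 1] = {-1, 0, 1} → 3 states.
Total: 3.

3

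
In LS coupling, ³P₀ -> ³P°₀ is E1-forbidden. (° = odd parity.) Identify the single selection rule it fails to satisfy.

the J=0 ↔ J=0 exclusion

Reading off the term symbols: S 1→1, L 1→1, J 0→0, parity even→odd.
ΔS = 0: S: 1 → 1 — ✓.
ΔL = 0, ±1 (not L=0↔0): L: 1 → 1, ΔL = +0 — ✓.
Parity must change: even → odd — ✓.
ΔJ = 0, ±1 (not J=0↔0): J: 0 → 0, ΔJ = +0 — ✗.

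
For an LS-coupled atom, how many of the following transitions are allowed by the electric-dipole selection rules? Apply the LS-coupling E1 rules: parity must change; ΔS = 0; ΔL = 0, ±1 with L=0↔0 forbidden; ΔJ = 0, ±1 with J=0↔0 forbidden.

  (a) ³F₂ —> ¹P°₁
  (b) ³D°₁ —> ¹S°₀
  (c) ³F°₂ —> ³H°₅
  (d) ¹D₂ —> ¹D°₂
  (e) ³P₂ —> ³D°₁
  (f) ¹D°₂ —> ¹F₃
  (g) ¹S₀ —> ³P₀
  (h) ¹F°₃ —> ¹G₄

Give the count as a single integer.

4

(a) forbidden (ΔS, ΔL fail)
(b) forbidden (parity, ΔS, ΔL fail)
(c) forbidden (parity, ΔL, ΔJ fail)
(d) allowed
(e) allowed
(f) allowed
(g) forbidden (parity, ΔS, ΔJ fail)
(h) allowed
Total allowed: 4 of 8.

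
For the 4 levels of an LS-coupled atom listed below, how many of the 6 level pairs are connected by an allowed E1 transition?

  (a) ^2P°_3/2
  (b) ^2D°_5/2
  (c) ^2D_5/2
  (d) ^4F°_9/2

(a)–(b): forbidden (parity).
(a)–(c): allowed.
(a)–(d): forbidden (parity, ΔS, ΔL, ΔJ).
(b)–(c): allowed.
(b)–(d): forbidden (parity, ΔS, ΔJ).
(c)–(d): forbidden (ΔS, ΔJ).
Allowed pairs: 2 of 6.

2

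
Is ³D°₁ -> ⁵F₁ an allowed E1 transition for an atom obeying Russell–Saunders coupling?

forbidden

Parity must change: odd → even — ✓.
ΔS = 0: S: 1 → 2 — ✗.
ΔL = 0, ±1 (not L=0↔0): L: 2 → 3, ΔL = +1 — ✓.
ΔJ = 0, ±1 (not J=0↔0): J: 1 → 1, ΔJ = +0 — ✓.
Rule(s) violated: ΔS.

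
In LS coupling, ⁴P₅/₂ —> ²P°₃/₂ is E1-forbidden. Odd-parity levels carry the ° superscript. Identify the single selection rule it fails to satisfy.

Reading off the term symbols: S 3/2→1/2, L 1→1, J 5/2→3/2, parity even→odd.
Parity must change: even → odd — ok.
ΔS = 0: S: 3/2 → 1/2 — fails.
ΔL = 0, ±1 (not L=0↔0): L: 1 → 1, ΔL = +0 — ok.
ΔJ = 0, ±1 (not J=0↔0): J: 5/2 → 3/2, ΔJ = -1 — ok.

the ΔS = 0 rule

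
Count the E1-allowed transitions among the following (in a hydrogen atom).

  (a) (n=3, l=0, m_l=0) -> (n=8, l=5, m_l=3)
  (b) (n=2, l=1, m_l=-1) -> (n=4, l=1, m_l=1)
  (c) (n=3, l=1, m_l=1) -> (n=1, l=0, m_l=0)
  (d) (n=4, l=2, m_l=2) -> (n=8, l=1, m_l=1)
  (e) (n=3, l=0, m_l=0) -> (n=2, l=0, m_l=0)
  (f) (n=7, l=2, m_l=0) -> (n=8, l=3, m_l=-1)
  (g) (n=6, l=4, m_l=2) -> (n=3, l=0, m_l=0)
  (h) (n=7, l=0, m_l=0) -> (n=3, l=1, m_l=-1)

4

(a) forbidden — Δl = +5 (E1 requires Δl = ±1); Δm_l = +3 (E1 requires Δm_l = 0, ±1)
(b) forbidden — Δl = +0 (E1 requires Δl = ±1); Δm_l = +2 (E1 requires Δm_l = 0, ±1)
(c) allowed
(d) allowed
(e) forbidden — Δl = +0 (E1 requires Δl = ±1)
(f) allowed
(g) forbidden — Δl = -4 (E1 requires Δl = ±1); Δm_l = -2 (E1 requires Δm_l = 0, ±1)
(h) allowed
Total allowed: 4 of 8.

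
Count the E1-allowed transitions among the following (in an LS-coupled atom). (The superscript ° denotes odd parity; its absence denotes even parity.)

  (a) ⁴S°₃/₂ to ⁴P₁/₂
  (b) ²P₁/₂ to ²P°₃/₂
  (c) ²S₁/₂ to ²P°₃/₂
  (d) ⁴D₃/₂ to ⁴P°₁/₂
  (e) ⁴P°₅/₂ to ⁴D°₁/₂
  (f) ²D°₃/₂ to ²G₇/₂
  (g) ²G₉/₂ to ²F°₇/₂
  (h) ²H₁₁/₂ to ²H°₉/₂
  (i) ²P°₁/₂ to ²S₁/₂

7

(a) allowed
(b) allowed
(c) allowed
(d) allowed
(e) forbidden (parity, ΔJ fail)
(f) forbidden (ΔL, ΔJ fail)
(g) allowed
(h) allowed
(i) allowed
Total allowed: 7 of 9.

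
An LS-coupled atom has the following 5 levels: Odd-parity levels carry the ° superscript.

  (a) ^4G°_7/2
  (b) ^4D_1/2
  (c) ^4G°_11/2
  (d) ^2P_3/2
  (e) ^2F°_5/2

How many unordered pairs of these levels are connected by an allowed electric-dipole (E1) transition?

(a)–(b): forbidden (ΔL, ΔJ).
(a)–(c): forbidden (parity, ΔJ).
(a)–(d): forbidden (ΔS, ΔL, ΔJ).
(a)–(e): forbidden (parity, ΔS).
(b)–(c): forbidden (ΔL, ΔJ).
(b)–(d): forbidden (parity, ΔS).
(b)–(e): forbidden (ΔS, ΔJ).
(c)–(d): forbidden (ΔS, ΔL, ΔJ).
(c)–(e): forbidden (parity, ΔS, ΔJ).
(d)–(e): forbidden (ΔL).
Allowed pairs: 0 of 10.

0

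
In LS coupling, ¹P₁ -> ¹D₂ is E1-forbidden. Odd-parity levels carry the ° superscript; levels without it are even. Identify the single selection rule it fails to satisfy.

Reading off the term symbols: S 0→0, L 1→2, J 1→2, parity even→even.
Parity must change: even → even — fails.
ΔS = 0: S: 0 → 0 — ok.
ΔL = 0, ±1 (not L=0↔0): L: 1 → 2, ΔL = +1 — ok.
ΔJ = 0, ±1 (not J=0↔0): J: 1 → 2, ΔJ = +1 — ok.

parity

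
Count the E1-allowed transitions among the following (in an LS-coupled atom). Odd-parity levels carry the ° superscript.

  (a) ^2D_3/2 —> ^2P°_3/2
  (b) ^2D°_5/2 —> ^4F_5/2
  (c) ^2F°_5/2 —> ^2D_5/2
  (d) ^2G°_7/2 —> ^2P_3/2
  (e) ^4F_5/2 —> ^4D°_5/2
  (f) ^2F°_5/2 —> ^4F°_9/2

(a) allowed
(b) forbidden (ΔS fails)
(c) allowed
(d) forbidden (ΔL, ΔJ fail)
(e) allowed
(f) forbidden (parity, ΔS, ΔJ fail)
Total allowed: 3 of 6.

3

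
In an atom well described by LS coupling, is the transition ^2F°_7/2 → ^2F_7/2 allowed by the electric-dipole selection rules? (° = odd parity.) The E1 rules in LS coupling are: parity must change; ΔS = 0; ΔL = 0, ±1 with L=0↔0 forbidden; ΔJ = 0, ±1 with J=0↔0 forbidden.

allowed

ΔL = 0, ±1 (not L=0↔0): L: 3 → 3, ΔL = +0 — ✓.
Parity must change: odd → even — ✓.
ΔJ = 0, ±1 (not J=0↔0): J: 7/2 → 7/2, ΔJ = +0 — ✓.
ΔS = 0: S: 1/2 → 1/2 — ✓.
All four E1 rules are satisfied.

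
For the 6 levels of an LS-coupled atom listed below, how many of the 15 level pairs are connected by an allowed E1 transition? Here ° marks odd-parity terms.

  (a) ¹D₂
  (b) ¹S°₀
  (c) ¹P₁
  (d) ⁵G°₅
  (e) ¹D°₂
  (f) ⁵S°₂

3

(a)–(b): forbidden (ΔL, ΔJ).
(a)–(c): forbidden (parity).
(a)–(d): forbidden (ΔS, ΔL, ΔJ).
(a)–(e): allowed.
(a)–(f): forbidden (ΔS, ΔL).
(b)–(c): allowed.
(b)–(d): forbidden (parity, ΔS, ΔL, ΔJ).
(b)–(e): forbidden (parity, ΔL, ΔJ).
(b)–(f): forbidden (parity, ΔS, ΔL, ΔJ).
(c)–(d): forbidden (ΔS, ΔL, ΔJ).
(c)–(e): allowed.
(c)–(f): forbidden (ΔS).
(d)–(e): forbidden (parity, ΔS, ΔL, ΔJ).
(d)–(f): forbidden (parity, ΔL, ΔJ).
(e)–(f): forbidden (parity, ΔS, ΔL).
Allowed pairs: 3 of 15.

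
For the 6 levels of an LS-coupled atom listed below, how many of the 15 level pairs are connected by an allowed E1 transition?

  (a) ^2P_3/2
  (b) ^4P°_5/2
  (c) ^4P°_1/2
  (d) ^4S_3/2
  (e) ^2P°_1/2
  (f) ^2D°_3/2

(a)–(b): forbidden (ΔS).
(a)–(c): forbidden (ΔS).
(a)–(d): forbidden (parity, ΔS).
(a)–(e): allowed.
(a)–(f): allowed.
(b)–(c): forbidden (parity, ΔJ).
(b)–(d): allowed.
(b)–(e): forbidden (parity, ΔS, ΔJ).
(b)–(f): forbidden (parity, ΔS).
(c)–(d): allowed.
(c)–(e): forbidden (parity, ΔS).
(c)–(f): forbidden (parity, ΔS).
(d)–(e): forbidden (ΔS).
(d)–(f): forbidden (ΔS, ΔL).
(e)–(f): forbidden (parity).
Allowed pairs: 4 of 15.

4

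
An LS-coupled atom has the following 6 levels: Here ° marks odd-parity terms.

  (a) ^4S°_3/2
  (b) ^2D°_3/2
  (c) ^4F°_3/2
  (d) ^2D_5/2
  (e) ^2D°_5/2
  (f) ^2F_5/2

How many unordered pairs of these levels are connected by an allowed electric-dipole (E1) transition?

(a)–(b): forbidden (parity, ΔS, ΔL).
(a)–(c): forbidden (parity, ΔL).
(a)–(d): forbidden (ΔS, ΔL).
(a)–(e): forbidden (parity, ΔS, ΔL).
(a)–(f): forbidden (ΔS, ΔL).
(b)–(c): forbidden (parity, ΔS).
(b)–(d): allowed.
(b)–(e): forbidden (parity).
(b)–(f): allowed.
(c)–(d): forbidden (ΔS).
(c)–(e): forbidden (parity, ΔS).
(c)–(f): forbidden (ΔS).
(d)–(e): allowed.
(d)–(f): forbidden (parity).
(e)–(f): allowed.
Allowed pairs: 4 of 15.

4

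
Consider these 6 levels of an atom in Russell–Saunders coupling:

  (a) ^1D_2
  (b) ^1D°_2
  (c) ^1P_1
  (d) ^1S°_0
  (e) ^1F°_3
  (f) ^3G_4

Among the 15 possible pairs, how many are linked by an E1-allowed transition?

4

(a)–(b): allowed.
(a)–(c): forbidden (parity).
(a)–(d): forbidden (ΔL, ΔJ).
(a)–(e): allowed.
(a)–(f): forbidden (parity, ΔS, ΔL, ΔJ).
(b)–(c): allowed.
(b)–(d): forbidden (parity, ΔL, ΔJ).
(b)–(e): forbidden (parity).
(b)–(f): forbidden (ΔS, ΔL, ΔJ).
(c)–(d): allowed.
(c)–(e): forbidden (ΔL, ΔJ).
(c)–(f): forbidden (parity, ΔS, ΔL, ΔJ).
(d)–(e): forbidden (parity, ΔL, ΔJ).
(d)–(f): forbidden (ΔS, ΔL, ΔJ).
(e)–(f): forbidden (ΔS).
Allowed pairs: 4 of 15.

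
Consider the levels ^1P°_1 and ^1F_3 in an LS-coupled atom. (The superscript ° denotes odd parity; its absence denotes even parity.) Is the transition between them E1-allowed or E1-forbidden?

Reading off the term symbols: S 0→0, L 1→3, J 1→3, parity odd→even.
ΔJ = 0, ±1 (not J=0↔0): J: 1 → 3, ΔJ = +2 — fails.
ΔS = 0: S: 0 → 0 — passes.
Parity must change: odd → even — passes.
ΔL = 0, ±1 (not L=0↔0): L: 1 → 3, ΔL = +2 — fails.
Rule(s) violated: ΔL, ΔJ.

forbidden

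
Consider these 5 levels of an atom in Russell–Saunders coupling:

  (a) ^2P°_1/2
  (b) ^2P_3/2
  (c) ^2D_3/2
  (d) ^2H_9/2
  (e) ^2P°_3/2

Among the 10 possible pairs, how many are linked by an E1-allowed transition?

4

(a)–(b): allowed.
(a)–(c): allowed.
(a)–(d): forbidden (ΔL, ΔJ).
(a)–(e): forbidden (parity).
(b)–(c): forbidden (parity).
(b)–(d): forbidden (parity, ΔL, ΔJ).
(b)–(e): allowed.
(c)–(d): forbidden (parity, ΔL, ΔJ).
(c)–(e): allowed.
(d)–(e): forbidden (ΔL, ΔJ).
Allowed pairs: 4 of 10.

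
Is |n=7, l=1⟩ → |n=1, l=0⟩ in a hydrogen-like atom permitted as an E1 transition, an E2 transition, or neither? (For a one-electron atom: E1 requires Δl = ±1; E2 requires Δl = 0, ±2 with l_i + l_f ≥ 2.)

Δl = 0 − 1 = -1; l_i + l_f = 1.
E1 (Δl = ±1): satisfied.
E2 (Δl = 0,±2, l_i+l_f ≥ 2): not satisfied.

E1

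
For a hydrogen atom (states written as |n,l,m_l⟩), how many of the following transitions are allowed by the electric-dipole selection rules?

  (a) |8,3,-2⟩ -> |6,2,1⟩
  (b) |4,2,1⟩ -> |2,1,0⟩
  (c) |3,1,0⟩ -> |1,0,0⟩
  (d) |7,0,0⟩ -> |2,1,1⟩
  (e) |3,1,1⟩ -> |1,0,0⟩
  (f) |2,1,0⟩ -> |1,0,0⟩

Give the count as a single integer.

5

(a) forbidden — Δm_l = +3 (E1 requires Δm_l = 0, ±1)
(b) allowed
(c) allowed
(d) allowed
(e) allowed
(f) allowed
Total allowed: 5 of 6.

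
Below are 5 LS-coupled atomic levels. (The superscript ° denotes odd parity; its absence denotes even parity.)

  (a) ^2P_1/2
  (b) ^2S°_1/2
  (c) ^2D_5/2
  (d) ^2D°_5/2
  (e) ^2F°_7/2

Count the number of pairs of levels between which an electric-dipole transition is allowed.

3

(a)–(b): allowed.
(a)–(c): forbidden (parity, ΔJ).
(a)–(d): forbidden (ΔJ).
(a)–(e): forbidden (ΔL, ΔJ).
(b)–(c): forbidden (ΔL, ΔJ).
(b)–(d): forbidden (parity, ΔL, ΔJ).
(b)–(e): forbidden (parity, ΔL, ΔJ).
(c)–(d): allowed.
(c)–(e): allowed.
(d)–(e): forbidden (parity).
Allowed pairs: 3 of 10.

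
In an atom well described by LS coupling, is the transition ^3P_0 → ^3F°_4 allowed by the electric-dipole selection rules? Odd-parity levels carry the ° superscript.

Parity must change: even → odd — ok.
ΔS = 0: S: 1 → 1 — ok.
ΔL = 0, ±1 (not L=0↔0): L: 1 → 3, ΔL = +2 — fails.
ΔJ = 0, ±1 (not J=0↔0): J: 0 → 4, ΔJ = +4 — fails.
Rule(s) violated: ΔL, ΔJ.

forbidden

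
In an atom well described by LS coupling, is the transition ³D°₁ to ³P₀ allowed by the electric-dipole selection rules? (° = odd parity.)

allowed

Parity must change: odd → even — passes.
ΔS = 0: S: 1 → 1 — passes.
ΔL = 0, ±1 (not L=0↔0): L: 2 → 1, ΔL = -1 — passes.
ΔJ = 0, ±1 (not J=0↔0): J: 1 → 0, ΔJ = -1 — passes.
All four E1 rules are satisfied.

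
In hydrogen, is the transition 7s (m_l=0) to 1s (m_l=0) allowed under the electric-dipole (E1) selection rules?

Δl = 0 − 0 = +0; the E1 rule Δl = ±1 is violated.
m_l: 0 → 0 (Δm_l = +0). |Δm_l| ≤ 1 satisfied.
The transition is electric-dipole forbidden.

forbidden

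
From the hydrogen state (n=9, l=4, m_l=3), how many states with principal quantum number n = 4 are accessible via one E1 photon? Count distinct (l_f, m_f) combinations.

2

E1 requires Δl = ±1, so l_f ∈ {3, 5}; with 0 ≤ l_f ≤ n_f−1 = 3, the allowed l_f values are {3}.
For l_f = 3: m_f ∈ {m_i−1, m_i, m_i+1} ∩ [−3, 3] = {2, 3} → 2 states.
Total: 2.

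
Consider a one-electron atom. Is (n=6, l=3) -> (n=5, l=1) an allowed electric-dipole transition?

l: 3 → 1 (Δl = -2). Δl = ±1 fails.
The transition is electric-dipole forbidden.

forbidden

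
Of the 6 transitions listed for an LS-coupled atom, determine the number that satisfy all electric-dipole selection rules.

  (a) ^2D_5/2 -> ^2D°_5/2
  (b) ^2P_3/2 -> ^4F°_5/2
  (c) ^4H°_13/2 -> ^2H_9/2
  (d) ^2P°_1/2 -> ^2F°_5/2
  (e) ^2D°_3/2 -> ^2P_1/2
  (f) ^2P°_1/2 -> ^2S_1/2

(a) allowed
(b) forbidden (ΔS, ΔL fail)
(c) forbidden (ΔS, ΔJ fail)
(d) forbidden (parity, ΔL, ΔJ fail)
(e) allowed
(f) allowed
Total allowed: 3 of 6.

3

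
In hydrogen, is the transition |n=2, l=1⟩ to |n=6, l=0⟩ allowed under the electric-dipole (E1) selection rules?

allowed

l: 1 → 0 (Δl = -1). Δl = ±1 satisfied.
All E1 selection rules are satisfied.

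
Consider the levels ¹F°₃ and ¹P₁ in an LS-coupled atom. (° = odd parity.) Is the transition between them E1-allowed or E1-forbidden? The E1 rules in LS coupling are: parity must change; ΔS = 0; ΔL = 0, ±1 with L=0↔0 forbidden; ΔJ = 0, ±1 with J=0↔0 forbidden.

forbidden

Reading off the term symbols: S 0→0, L 3→1, J 3→1, parity odd→even.
Parity must change: odd → even — ok.
ΔS = 0: S: 0 → 0 — ok.
ΔL = 0, ±1 (not L=0↔0): L: 3 → 1, ΔL = -2 — fails.
ΔJ = 0, ±1 (not J=0↔0): J: 3 → 1, ΔJ = -2 — fails.
Rule(s) violated: ΔL, ΔJ.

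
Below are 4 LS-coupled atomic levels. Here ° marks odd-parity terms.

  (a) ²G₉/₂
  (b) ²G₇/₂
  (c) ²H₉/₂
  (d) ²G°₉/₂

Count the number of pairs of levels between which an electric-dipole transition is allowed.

(a)–(b): forbidden (parity).
(a)–(c): forbidden (parity).
(a)–(d): allowed.
(b)–(c): forbidden (parity).
(b)–(d): allowed.
(c)–(d): allowed.
Allowed pairs: 3 of 6.

3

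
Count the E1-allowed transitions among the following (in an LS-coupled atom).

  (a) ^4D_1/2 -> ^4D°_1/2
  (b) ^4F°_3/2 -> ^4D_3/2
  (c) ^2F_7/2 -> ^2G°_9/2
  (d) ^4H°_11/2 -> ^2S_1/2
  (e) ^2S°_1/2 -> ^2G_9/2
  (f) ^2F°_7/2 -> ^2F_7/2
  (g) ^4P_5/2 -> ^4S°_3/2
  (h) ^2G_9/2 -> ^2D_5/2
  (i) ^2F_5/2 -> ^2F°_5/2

(a) allowed
(b) allowed
(c) allowed
(d) forbidden (ΔS, ΔL, ΔJ fail)
(e) forbidden (ΔL, ΔJ fail)
(f) allowed
(g) allowed
(h) forbidden (parity, ΔL, ΔJ fail)
(i) allowed
Total allowed: 6 of 9.

6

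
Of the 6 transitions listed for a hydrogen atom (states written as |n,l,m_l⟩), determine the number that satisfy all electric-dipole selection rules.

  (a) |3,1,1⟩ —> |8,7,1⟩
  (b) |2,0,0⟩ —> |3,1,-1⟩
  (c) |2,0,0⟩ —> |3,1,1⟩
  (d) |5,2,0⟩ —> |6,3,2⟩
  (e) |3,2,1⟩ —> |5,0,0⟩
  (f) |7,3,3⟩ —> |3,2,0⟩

(a) forbidden — Δl = +6 (E1 requires Δl = ±1)
(b) allowed
(c) allowed
(d) forbidden — Δm_l = +2 (E1 requires Δm_l = 0, ±1)
(e) forbidden — Δl = -2 (E1 requires Δl = ±1)
(f) forbidden — Δm_l = -3 (E1 requires Δm_l = 0, ±1)
Total allowed: 2 of 6.

2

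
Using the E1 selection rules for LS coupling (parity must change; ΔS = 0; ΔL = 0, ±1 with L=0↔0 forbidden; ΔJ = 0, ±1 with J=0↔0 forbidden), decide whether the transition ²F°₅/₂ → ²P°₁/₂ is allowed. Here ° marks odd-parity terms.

forbidden

Reading off the term symbols: S 1/2→1/2, L 3→1, J 5/2→1/2, parity odd→odd.
Parity must change: odd → odd — fails.
ΔS = 0: S: 1/2 → 1/2 — ok.
ΔL = 0, ±1 (not L=0↔0): L: 3 → 1, ΔL = -2 — fails.
ΔJ = 0, ±1 (not J=0↔0): J: 5/2 → 1/2, ΔJ = -2 — fails.
Rule(s) violated: parity, ΔL, ΔJ.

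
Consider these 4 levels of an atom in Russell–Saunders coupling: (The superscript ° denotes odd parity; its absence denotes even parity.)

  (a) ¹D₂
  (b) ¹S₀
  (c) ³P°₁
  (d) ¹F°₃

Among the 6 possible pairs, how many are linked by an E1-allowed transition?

1

(a)–(b): forbidden (parity, ΔL, ΔJ).
(a)–(c): forbidden (ΔS).
(a)–(d): allowed.
(b)–(c): forbidden (ΔS).
(b)–(d): forbidden (ΔL, ΔJ).
(c)–(d): forbidden (parity, ΔS, ΔL, ΔJ).
Allowed pairs: 1 of 6.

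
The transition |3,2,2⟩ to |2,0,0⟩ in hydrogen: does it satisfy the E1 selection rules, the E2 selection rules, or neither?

E2

Δl = 0 − 2 = -2; l_i + l_f = 2.
Δm_l = -2.
E1 (Δl = ±1, |Δm_l| ≤ 1): not satisfied.
E2 (Δl = 0,±2, l_i+l_f ≥ 2, |Δm_l| ≤ 2): satisfied.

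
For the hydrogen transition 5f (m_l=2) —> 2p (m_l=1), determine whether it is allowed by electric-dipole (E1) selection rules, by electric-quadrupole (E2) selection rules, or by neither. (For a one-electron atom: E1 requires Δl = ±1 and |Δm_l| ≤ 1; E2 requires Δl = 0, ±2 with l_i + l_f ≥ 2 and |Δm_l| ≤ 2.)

E2

Δl = 1 − 3 = -2; l_i + l_f = 4.
Δm_l = -1.
E1 (Δl = ±1, |Δm_l| ≤ 1): not satisfied.
E2 (Δl = 0,±2, l_i+l_f ≥ 2, |Δm_l| ≤ 2): satisfied.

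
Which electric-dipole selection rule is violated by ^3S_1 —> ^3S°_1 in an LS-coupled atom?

the L=0 ↔ L=0 exclusion

Initial level: S=1, L=0, J=1, parity even. Final level: S=1, L=0, J=1, parity odd.
ΔJ = 0, ±1 (not J=0↔0): J: 1 → 1, ΔJ = +0 — satisfied.
Parity must change: even → odd — satisfied.
ΔS = 0: S: 1 → 1 — satisfied.
ΔL = 0, ±1 (not L=0↔0): L: 0 → 0, ΔL = +0 — violated.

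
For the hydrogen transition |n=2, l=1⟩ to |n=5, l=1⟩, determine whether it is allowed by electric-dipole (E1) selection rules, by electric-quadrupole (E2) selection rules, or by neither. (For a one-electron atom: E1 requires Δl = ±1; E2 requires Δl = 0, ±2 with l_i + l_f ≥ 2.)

Δl = 1 − 1 = +0; l_i + l_f = 2.
E1 (Δl = ±1): not satisfied.
E2 (Δl = 0,±2, l_i+l_f ≥ 2): satisfied.

E2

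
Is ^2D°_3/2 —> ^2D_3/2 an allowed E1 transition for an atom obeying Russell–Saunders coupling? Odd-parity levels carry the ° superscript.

Parity must change: odd → even — passes.
ΔS = 0: S: 1/2 → 1/2 — passes.
ΔL = 0, ±1 (not L=0↔0): L: 2 → 2, ΔL = +0 — passes.
ΔJ = 0, ±1 (not J=0↔0): J: 3/2 → 3/2, ΔJ = +0 — passes.
All four E1 rules are satisfied.

allowed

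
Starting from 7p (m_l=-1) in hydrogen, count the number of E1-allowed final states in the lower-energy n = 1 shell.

1

E1 requires Δl = ±1, so l_f ∈ {0, 2}; with 0 ≤ l_f ≤ n_f−1 = 0, the allowed l_f values are {0}.
For l_f = 0: m_f ∈ {m_i−1, m_i, m_i+1} ∩ [−0, 0] = {0} → 1 state.
Total: 1.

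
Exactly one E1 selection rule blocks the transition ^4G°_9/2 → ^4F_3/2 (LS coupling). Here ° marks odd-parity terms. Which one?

the ΔJ = 0, ±1 rule

Reading off the term symbols: S 3/2→3/2, L 4→3, J 9/2→3/2, parity odd→even.
ΔJ = 0, ±1 (not J=0↔0): J: 9/2 → 3/2, ΔJ = -3 — ✗.
ΔL = 0, ±1 (not L=0↔0): L: 4 → 3, ΔL = -1 — ✓.
Parity must change: odd → even — ✓.
ΔS = 0: S: 3/2 → 3/2 — ✓.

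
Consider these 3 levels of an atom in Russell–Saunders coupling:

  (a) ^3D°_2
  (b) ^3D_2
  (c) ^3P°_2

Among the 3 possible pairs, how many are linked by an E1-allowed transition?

(a)–(b): allowed.
(a)–(c): forbidden (parity).
(b)–(c): allowed.
Allowed pairs: 2 of 3.

2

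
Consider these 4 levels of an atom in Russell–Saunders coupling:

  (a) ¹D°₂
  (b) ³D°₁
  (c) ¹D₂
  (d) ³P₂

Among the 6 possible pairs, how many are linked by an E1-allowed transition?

2

(a)–(b): forbidden (parity, ΔS).
(a)–(c): allowed.
(a)–(d): forbidden (ΔS).
(b)–(c): forbidden (ΔS).
(b)–(d): allowed.
(c)–(d): forbidden (parity, ΔS).
Allowed pairs: 2 of 6.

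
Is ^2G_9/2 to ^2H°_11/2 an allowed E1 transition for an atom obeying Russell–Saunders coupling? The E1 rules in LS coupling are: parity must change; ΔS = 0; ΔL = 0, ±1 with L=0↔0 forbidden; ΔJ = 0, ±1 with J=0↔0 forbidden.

allowed

Reading off the term symbols: S 1/2→1/2, L 4→5, J 9/2→11/2, parity even→odd.
Parity must change: even → odd — satisfied.
ΔS = 0: S: 1/2 → 1/2 — satisfied.
ΔL = 0, ±1 (not L=0↔0): L: 4 → 5, ΔL = +1 — satisfied.
ΔJ = 0, ±1 (not J=0↔0): J: 9/2 → 11/2, ΔJ = +1 — satisfied.
All four E1 rules are satisfied.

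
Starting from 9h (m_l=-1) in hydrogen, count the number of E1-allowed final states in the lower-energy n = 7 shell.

6

E1 requires Δl = ±1, so l_f ∈ {4, 6}; with 0 ≤ l_f ≤ n_f−1 = 6, the allowed l_f values are {4, 6}.
For l_f = 4: m_f ∈ {m_i−1, m_i, m_i+1} ∩ [−4, 4] = {-2, -1, 0} → 3 states.
For l_f = 6: m_f ∈ {m_i−1, m_i, m_i+1} ∩ [−6, 6] = {-2, -1, 0} → 3 states.
Total: 6.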